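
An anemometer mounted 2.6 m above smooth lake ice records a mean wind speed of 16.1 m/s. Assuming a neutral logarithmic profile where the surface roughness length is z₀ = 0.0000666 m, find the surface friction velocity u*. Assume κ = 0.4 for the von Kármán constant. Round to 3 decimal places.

u* ≈ 0.609 m/s

Log law: V(z) = (u*/κ) · ln(z/z₀) ⇒ u* = κ · V / ln(z/z₀)
u* = 0.4 × 16.1 / ln(2.6/0.0000666) = 0.4 × 16.1 / 10.5723
   = 6.4400 / 10.5723 = 0.6091 m/s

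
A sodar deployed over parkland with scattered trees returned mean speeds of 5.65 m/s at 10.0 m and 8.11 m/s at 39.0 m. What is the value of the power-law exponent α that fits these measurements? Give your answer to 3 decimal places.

α ≈ 0.266

Power law: V₂/V₁ = (z₂/z₁)^α ⇒ α = ln(V₂/V₁) / ln(z₂/z₁)
α = ln(8.11/5.65) / ln(39.0/10.0) = ln(1.4354) / ln(3.9000)
  = 0.36144 / 1.36098 = 0.26558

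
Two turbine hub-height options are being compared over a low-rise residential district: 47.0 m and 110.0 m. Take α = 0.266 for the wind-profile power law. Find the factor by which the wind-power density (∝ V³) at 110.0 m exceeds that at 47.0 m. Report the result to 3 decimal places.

Speed ratio: V_B/V_A = (z_B/z_A)^α = (110.0/47.0)^0.266 = (2.3404)^0.266 = 1.25381
Power-density ratio: P_B/P_A = (V_B/V_A)³ = (1.25381)³ = 1.97105

1.971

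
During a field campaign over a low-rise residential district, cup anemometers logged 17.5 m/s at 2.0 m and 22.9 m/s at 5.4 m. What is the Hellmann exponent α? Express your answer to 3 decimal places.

Power law: V₂/V₁ = (z₂/z₁)^α ⇒ α = ln(V₂/V₁) / ln(z₂/z₁)
α = ln(22.9/17.5) / ln(5.4/2.0) = ln(1.3086) / ln(2.7000)
  = 0.26894 / 0.99325 = 0.27076

α ≈ 0.271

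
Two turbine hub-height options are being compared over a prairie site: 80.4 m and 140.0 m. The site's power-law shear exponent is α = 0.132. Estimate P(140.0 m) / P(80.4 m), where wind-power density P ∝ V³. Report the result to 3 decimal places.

Speed ratio: V_B/V_A = (z_B/z_A)^α = (140.0/80.4)^0.132 = (1.7413)^0.132 = 1.07596
Power-density ratio: P_B/P_A = (V_B/V_A)³ = (1.07596)³ = 1.24562

1.246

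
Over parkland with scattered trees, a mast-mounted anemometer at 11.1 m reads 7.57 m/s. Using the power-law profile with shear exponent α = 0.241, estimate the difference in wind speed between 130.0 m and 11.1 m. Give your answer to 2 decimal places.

6.13 m/s

Power law: V₂ = V₁ · (z₂/z₁)^α = 7.57 × (11.7117)^0.241 = 13.6973 m/s
ΔV = 13.6973 − 7.57 = 6.1273 m/s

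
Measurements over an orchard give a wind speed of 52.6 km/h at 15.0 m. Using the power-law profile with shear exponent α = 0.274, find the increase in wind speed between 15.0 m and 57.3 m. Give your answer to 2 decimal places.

Power law: V₂ = V₁ · (z₂/z₁)^α = 52.6 × (3.8200)^0.274 = 75.9401 km/h
ΔV = 75.9401 − 52.6 = 23.3401 km/h

23.34 km/h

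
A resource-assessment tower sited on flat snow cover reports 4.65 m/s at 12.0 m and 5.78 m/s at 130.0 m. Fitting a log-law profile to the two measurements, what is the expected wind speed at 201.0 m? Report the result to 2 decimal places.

Log law: V ∝ ln(z/z₀). From the pair, with r = V₁/V₂ = 0.80450,
ln z₀ = (ln z₁ − r·ln z₂)/(1 − r) = (2.4849 − 0.80450×4.8675)/0.19550 = -7.3197 → z₀ = 0.0006624 m
V₃ = V₁ · ln(z₃/z₀)/ln(z₁/z₀) = 4.65 × 12.6230/9.8046 = 5.9867 m/s

5.99 m/s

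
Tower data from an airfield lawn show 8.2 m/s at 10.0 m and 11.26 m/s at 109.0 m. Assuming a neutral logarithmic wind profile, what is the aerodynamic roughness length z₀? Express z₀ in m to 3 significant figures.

Log law: V(z) ∝ ln(z/z₀). With r = V₁/V₂ = 8.2/11.26 = 0.72824,
r · ln(z₂/z₀) = ln(z₁/z₀) ⇒ ln z₀ = (ln z₁ − r·ln z₂)/(1 − r)
ln z₀ = (2.30259 − 0.72824×4.69135) / 0.27176 = -4.0987
z₀ = exp(-4.0987) = 0.01659 m

z₀ ≈ 0.0166 m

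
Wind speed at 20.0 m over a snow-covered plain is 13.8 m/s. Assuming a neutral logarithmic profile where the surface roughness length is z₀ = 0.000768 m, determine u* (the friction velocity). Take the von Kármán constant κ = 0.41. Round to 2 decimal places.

u* ≈ 0.56 m/s

Log law: V(z) = (u*/κ) · ln(z/z₀) ⇒ u* = κ · V / ln(z/z₀)
u* = 0.41 × 13.8 / ln(20.0/0.000768) = 0.41 × 13.8 / 10.1675
   = 5.6580 / 10.1675 = 0.5565 m/s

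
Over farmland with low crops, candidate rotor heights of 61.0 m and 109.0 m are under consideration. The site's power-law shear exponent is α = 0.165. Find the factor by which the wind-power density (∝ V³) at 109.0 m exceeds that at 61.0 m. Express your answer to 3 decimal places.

1.333

Speed ratio: V_B/V_A = (z_B/z_A)^α = (109.0/61.0)^0.165 = (1.7869)^0.165 = 1.10051
Power-density ratio: P_B/P_A = (V_B/V_A)³ = (1.10051)³ = 1.33287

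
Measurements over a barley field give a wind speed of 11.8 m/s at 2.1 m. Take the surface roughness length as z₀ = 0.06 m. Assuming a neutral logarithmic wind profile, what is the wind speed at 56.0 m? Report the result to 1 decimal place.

Log law: V(z) ∝ ln(z/z₀), so V₂/V₁ = ln(z₂/z₀) / ln(z₁/z₀).
ln(56.0/0.06) = 6.8388, ln(2.1/0.06) = 3.5553
V₂ = 11.8 × 6.8388/3.5553 = 11.8 × 1.9235 = 22.6975 m/s

22.7 m/s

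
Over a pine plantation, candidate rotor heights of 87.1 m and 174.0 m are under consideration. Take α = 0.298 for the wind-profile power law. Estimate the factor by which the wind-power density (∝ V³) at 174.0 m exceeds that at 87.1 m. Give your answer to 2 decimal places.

Speed ratio: V_B/V_A = (z_B/z_A)^α = (174.0/87.1)^0.298 = (1.9977)^0.298 = 1.22902
Power-density ratio: P_B/P_A = (V_B/V_A)³ = (1.22902)³ = 1.85641

1.86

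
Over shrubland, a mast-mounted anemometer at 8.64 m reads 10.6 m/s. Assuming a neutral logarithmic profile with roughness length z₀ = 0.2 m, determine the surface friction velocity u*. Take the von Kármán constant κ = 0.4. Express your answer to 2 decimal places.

u* ≈ 1.13 m/s

Log law: V(z) = (u*/κ) · ln(z/z₀) ⇒ u* = κ · V / ln(z/z₀)
u* = 0.4 × 10.6 / ln(8.64/0.2) = 0.4 × 10.6 / 3.7658
   = 4.2400 / 3.7658 = 1.1259 m/s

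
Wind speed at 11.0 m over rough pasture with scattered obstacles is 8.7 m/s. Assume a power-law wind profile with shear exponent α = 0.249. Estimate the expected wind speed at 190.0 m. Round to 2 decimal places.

17.69 m/s

Power-law profile: V₂ = V₁ · (z₂/z₁)^α
V₂ = 8.7 × (190.0/11.0)^0.249 = 8.7 × (17.2727)^0.249
    = 8.7 × 2.0328 = 17.6857 m/s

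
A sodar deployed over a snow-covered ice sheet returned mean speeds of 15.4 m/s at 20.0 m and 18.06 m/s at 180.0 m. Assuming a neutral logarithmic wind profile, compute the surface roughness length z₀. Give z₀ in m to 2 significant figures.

Log law: V(z) ∝ ln(z/z₀). With r = V₁/V₂ = 15.4/18.06 = 0.85271,
r · ln(z₂/z₀) = ln(z₁/z₀) ⇒ ln z₀ = (ln z₁ − r·ln z₂)/(1 − r)
ln z₀ = (2.99573 − 0.85271×5.19296) / 0.14729 = -9.7250
z₀ = exp(-9.7250) = 0.00005977 m

z₀ ≈ 0.000060 m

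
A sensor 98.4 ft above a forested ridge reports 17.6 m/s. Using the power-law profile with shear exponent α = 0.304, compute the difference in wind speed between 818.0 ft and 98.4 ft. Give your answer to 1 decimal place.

Power law: V₂ = V₁ · (z₂/z₁)^α = 17.6 × (8.3130)^0.304 = 33.5057 m/s
ΔV = 33.5057 − 17.6 = 15.9057 m/s

15.9 m/s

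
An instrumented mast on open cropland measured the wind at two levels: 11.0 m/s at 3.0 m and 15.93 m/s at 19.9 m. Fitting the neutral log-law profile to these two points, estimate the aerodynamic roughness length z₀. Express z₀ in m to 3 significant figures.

Log law: V(z) ∝ ln(z/z₀). With r = V₁/V₂ = 11.0/15.93 = 0.69052,
r · ln(z₂/z₀) = ln(z₁/z₀) ⇒ ln z₀ = (ln z₁ − r·ln z₂)/(1 − r)
ln z₀ = (1.09861 − 0.69052×2.99072) / 0.30948 = -3.1231
z₀ = exp(-3.1231) = 0.04402 m

z₀ ≈ 0.0440 m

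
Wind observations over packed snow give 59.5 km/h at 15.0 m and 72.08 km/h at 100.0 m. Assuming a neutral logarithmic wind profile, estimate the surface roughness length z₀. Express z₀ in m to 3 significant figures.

z₀ ≈ 0.00190 m

Log law: V(z) ∝ ln(z/z₀). With r = V₁/V₂ = 59.5/72.08 = 0.82547,
r · ln(z₂/z₀) = ln(z₁/z₀) ⇒ ln z₀ = (ln z₁ − r·ln z₂)/(1 − r)
ln z₀ = (2.70805 − 0.82547×4.60517) / 0.17453 = -6.2648
z₀ = exp(-6.2648) = 0.001902 m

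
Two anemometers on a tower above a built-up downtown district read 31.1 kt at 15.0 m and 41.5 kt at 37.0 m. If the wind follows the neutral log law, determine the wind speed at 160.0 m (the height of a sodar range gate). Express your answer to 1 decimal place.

58.4 kt

Log law: V ∝ ln(z/z₀). From the pair, with r = V₁/V₂ = 0.74940,
ln z₀ = (ln z₁ − r·ln z₂)/(1 − r) = (2.7081 − 0.74940×3.6109)/0.25060 = 0.0081 → z₀ = 1.008 m
V₃ = V₁ · ln(z₃/z₀)/ln(z₁/z₀) = 31.1 × 5.0670/2.6999 = 58.3665 kt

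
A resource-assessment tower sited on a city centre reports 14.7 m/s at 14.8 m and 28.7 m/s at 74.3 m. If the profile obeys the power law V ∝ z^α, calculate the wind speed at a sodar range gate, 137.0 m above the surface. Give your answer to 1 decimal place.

37.0 m/s

First find α: α = ln(V₂/V₁)/ln(z₂/z₁) = ln(28.7/14.7)/ln(74.3/14.8) = 0.66905/1.61348 = 0.4147
Extrapolate from 74.3 m to 137.0 m: V₃ = 28.7 × (137.0/74.3)^0.4147 = 28.7 × 1.2888 = 36.9888 m/s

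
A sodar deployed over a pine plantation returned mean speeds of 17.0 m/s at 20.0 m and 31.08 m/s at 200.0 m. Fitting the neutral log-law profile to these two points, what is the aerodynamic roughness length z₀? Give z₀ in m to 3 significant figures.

z₀ ≈ 1.24 m

Log law: V(z) ∝ ln(z/z₀). With r = V₁/V₂ = 17.0/31.08 = 0.54698,
r · ln(z₂/z₀) = ln(z₁/z₀) ⇒ ln z₀ = (ln z₁ − r·ln z₂)/(1 − r)
ln z₀ = (2.99573 − 0.54698×5.29832) / 0.45302 = 0.2156
z₀ = exp(0.2156) = 1.241 m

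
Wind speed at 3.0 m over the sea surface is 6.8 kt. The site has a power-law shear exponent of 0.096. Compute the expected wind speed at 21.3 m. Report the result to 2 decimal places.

8.21 kt

Power-law profile: V₂ = V₁ · (z₂/z₁)^α
V₂ = 6.8 × (21.3/3.0)^0.096 = 6.8 × (7.1000)^0.096
    = 6.8 × 1.2070 = 8.2079 kt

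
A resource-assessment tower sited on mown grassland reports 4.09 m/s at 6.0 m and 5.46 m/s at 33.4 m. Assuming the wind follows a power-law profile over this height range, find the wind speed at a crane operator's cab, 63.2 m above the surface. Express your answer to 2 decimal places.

First find α: α = ln(V₂/V₁)/ln(z₂/z₁) = ln(5.46/4.09)/ln(33.4/6.0) = 0.28890/1.71680 = 0.1683
Extrapolate from 33.4 m to 63.2 m: V₃ = 5.46 × (63.2/33.4)^0.1683 = 5.46 × 1.1133 = 6.0786 m/s

6.08 m/s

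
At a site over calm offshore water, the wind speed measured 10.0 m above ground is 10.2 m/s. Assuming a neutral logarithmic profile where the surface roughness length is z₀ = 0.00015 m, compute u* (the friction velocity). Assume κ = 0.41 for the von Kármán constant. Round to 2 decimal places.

Log law: V(z) = (u*/κ) · ln(z/z₀) ⇒ u* = κ · V / ln(z/z₀)
u* = 0.41 × 10.2 / ln(10.0/0.00015) = 0.41 × 10.2 / 11.1075
   = 4.1820 / 11.1075 = 0.3765 m/s

u* ≈ 0.38 m/s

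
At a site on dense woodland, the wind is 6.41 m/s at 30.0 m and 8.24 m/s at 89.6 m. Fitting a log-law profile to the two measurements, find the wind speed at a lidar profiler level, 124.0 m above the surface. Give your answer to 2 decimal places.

8.78 m/s

Log law: V ∝ ln(z/z₀). From the pair, with r = V₁/V₂ = 0.77791,
ln z₀ = (ln z₁ − r·ln z₂)/(1 − r) = (3.4012 − 0.77791×4.4954)/0.22209 = -0.4313 → z₀ = 0.6496 m
V₃ = V₁ · ln(z₃/z₀)/ln(z₁/z₀) = 6.41 × 5.2516/3.8325 = 8.7834 m/s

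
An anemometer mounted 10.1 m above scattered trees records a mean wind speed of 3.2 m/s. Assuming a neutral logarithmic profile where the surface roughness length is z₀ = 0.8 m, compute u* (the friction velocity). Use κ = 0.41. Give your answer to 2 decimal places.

u* ≈ 0.52 m/s

Log law: V(z) = (u*/κ) · ln(z/z₀) ⇒ u* = κ · V / ln(z/z₀)
u* = 0.41 × 3.2 / ln(10.1/0.8) = 0.41 × 3.2 / 2.5357
   = 1.3120 / 2.5357 = 0.5174 m/s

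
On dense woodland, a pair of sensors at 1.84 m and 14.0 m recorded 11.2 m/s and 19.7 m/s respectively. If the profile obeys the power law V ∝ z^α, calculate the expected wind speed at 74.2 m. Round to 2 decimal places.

31.33 m/s

First find α: α = ln(V₂/V₁)/ln(z₂/z₁) = ln(19.7/11.2)/ln(14.0/1.84) = 0.56470/2.02929 = 0.2783
Extrapolate from 14.0 m to 74.2 m: V₃ = 19.7 × (74.2/14.0)^0.2783 = 19.7 × 1.5906 = 31.3340 m/s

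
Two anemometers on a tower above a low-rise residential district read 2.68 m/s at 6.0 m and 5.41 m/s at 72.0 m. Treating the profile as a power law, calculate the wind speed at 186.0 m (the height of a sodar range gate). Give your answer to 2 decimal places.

7.07 m/s

First find α: α = ln(V₂/V₁)/ln(z₂/z₁) = ln(5.41/2.68)/ln(72.0/6.0) = 0.70243/2.48491 = 0.2827
Extrapolate from 72.0 m to 186.0 m: V₃ = 5.41 × (186.0/72.0)^0.2827 = 5.41 × 1.3077 = 7.0748 m/s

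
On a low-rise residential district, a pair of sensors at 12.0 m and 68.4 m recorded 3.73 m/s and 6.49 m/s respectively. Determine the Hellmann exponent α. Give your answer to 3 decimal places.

Power law: V₂/V₁ = (z₂/z₁)^α ⇒ α = ln(V₂/V₁) / ln(z₂/z₁)
α = ln(6.49/3.73) / ln(68.4/12.0) = ln(1.7399) / ln(5.7000)
  = 0.55385 / 1.74047 = 0.31822

α ≈ 0.318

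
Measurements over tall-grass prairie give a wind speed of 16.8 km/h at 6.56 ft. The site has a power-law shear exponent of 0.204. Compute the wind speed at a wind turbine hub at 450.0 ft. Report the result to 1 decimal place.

39.8 km/h

Power-law profile: V₂ = V₁ · (z₂/z₁)^α
V₂ = 16.8 × (450.0/6.56)^0.204 = 16.8 × (68.5976)^0.204
    = 16.8 × 2.3692 = 39.8030 km/h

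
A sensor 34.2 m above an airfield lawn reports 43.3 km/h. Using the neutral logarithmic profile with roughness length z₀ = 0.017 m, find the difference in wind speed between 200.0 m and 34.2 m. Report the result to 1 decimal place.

Log law: V₂ = V₁ · ln(z₂/z₀)/ln(z₁/z₀) = 43.3 × 9.3729/7.6068 = 53.3531 km/h
ΔV = 53.3531 − 43.3 = 10.0531 km/h

10.1 km/h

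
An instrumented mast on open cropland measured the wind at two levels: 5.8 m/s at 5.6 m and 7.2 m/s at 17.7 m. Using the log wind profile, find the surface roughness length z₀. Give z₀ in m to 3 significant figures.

z₀ ≈ 0.0476 m

Log law: V(z) ∝ ln(z/z₀). With r = V₁/V₂ = 5.8/7.2 = 0.80556,
r · ln(z₂/z₀) = ln(z₁/z₀) ⇒ ln z₀ = (ln z₁ − r·ln z₂)/(1 − r)
ln z₀ = (1.72277 − 0.80556×2.87356) / 0.19444 = -3.0448
z₀ = exp(-3.0448) = 0.04760 m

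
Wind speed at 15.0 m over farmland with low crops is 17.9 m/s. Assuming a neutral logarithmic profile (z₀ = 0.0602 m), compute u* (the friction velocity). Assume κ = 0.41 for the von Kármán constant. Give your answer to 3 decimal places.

u* ≈ 1.330 m/s

Log law: V(z) = (u*/κ) · ln(z/z₀) ⇒ u* = κ · V / ln(z/z₀)
u* = 0.41 × 17.9 / ln(15.0/0.0602) = 0.41 × 17.9 / 5.5181
   = 7.3390 / 5.5181 = 1.3300 m/s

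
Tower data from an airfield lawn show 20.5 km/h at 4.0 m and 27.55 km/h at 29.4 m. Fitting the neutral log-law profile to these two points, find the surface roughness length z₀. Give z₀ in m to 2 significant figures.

z₀ ≈ 0.012 m

Log law: V(z) ∝ ln(z/z₀). With r = V₁/V₂ = 20.5/27.55 = 0.74410,
r · ln(z₂/z₀) = ln(z₁/z₀) ⇒ ln z₀ = (ln z₁ − r·ln z₂)/(1 − r)
ln z₀ = (1.38629 − 0.74410×3.38099) / 0.25590 = -4.4139
z₀ = exp(-4.4139) = 0.01211 m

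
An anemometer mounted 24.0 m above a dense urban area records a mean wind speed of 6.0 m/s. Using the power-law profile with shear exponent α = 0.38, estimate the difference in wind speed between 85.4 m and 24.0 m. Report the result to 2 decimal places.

3.72 m/s

Power law: V₂ = V₁ · (z₂/z₁)^α = 6.0 × (3.5583)^0.38 = 9.7191 m/s
ΔV = 9.7191 − 6.0 = 3.7191 m/s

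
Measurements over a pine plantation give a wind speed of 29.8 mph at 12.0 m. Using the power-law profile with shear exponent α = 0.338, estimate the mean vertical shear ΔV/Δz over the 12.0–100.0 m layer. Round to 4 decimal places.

0.3547 mph/m

Power law: V₂ = V₁ · (z₂/z₁)^α = 29.8 × (8.3333)^0.338 = 61.0173 mph
ΔV/Δz = (61.0173 − 29.8)/(100.0 − 12.0) = 31.2173/88.0000 = 0.35474 mph/m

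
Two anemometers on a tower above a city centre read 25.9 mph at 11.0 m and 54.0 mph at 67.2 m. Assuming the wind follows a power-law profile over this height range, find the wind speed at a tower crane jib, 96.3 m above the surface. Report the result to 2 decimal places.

62.49 mph

First find α: α = ln(V₂/V₁)/ln(z₂/z₁) = ln(54.0/25.9)/ln(67.2/11.0) = 0.73474/1.80978 = 0.4060
Extrapolate from 67.2 m to 96.3 m: V₃ = 54.0 × (96.3/67.2)^0.4060 = 54.0 × 1.1573 = 62.4930 mph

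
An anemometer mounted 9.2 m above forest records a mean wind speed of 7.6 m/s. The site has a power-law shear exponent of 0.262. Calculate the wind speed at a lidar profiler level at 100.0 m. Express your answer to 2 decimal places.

Power-law profile: V₂ = V₁ · (z₂/z₁)^α
V₂ = 7.6 × (100.0/9.2)^0.262 = 7.6 × (10.8696)^0.262
    = 7.6 × 1.8685 = 14.2004 m/s

14.20 m/s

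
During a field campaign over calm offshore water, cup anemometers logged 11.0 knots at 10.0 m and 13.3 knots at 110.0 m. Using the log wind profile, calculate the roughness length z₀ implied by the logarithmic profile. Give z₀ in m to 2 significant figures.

Log law: V(z) ∝ ln(z/z₀). With r = V₁/V₂ = 11.0/13.3 = 0.82707,
r · ln(z₂/z₀) = ln(z₁/z₀) ⇒ ln z₀ = (ln z₁ − r·ln z₂)/(1 − r)
ln z₀ = (2.30259 − 0.82707×4.70048) / 0.17293 = -9.1656
z₀ = exp(-9.1656) = 0.0001046 m

z₀ ≈ 0.00010 m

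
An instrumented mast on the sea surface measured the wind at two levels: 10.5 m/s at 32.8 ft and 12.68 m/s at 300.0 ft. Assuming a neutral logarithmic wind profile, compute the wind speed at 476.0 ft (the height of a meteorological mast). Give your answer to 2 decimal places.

Log law: V ∝ ln(z/z₀). From the pair, with r = V₁/V₂ = 0.82808,
ln z₀ = (ln z₁ − r·ln z₂)/(1 − r) = (3.4904 − 0.82808×5.7038)/0.17192 = -7.1702 → z₀ = 0.0007692 ft
V₃ = V₁ · ln(z₃/z₀)/ln(z₁/z₀) = 10.5 × 13.3356/10.6606 = 13.1347 m/s

13.13 m/s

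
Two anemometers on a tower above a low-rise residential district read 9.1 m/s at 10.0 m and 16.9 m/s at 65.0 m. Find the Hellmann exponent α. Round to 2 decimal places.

α ≈ 0.33

Power law: V₂/V₁ = (z₂/z₁)^α ⇒ α = ln(V₂/V₁) / ln(z₂/z₁)
α = ln(16.9/9.1) / ln(65.0/10.0) = ln(1.8571) / ln(6.5000)
  = 0.61904 / 1.87180 = 0.33072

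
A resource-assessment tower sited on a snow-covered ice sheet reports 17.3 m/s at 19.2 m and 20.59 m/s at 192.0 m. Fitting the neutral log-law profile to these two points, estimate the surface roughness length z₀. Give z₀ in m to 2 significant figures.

z₀ ≈ 0.00011 m

Log law: V(z) ∝ ln(z/z₀). With r = V₁/V₂ = 17.3/20.59 = 0.84021,
r · ln(z₂/z₀) = ln(z₁/z₀) ⇒ ln z₀ = (ln z₁ − r·ln z₂)/(1 − r)
ln z₀ = (2.95491 − 0.84021×5.25750) / 0.15979 = -9.1529
z₀ = exp(-9.1529) = 0.0001059 m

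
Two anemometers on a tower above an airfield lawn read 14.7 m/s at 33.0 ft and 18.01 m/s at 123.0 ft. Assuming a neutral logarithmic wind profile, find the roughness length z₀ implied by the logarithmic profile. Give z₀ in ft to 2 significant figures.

Log law: V(z) ∝ ln(z/z₀). With r = V₁/V₂ = 14.7/18.01 = 0.81621,
r · ln(z₂/z₀) = ln(z₁/z₀) ⇒ ln z₀ = (ln z₁ − r·ln z₂)/(1 − r)
ln z₀ = (3.49651 − 0.81621×4.81218) / 0.18379 = -2.3465
z₀ = exp(-2.3465) = 0.09570 ft

z₀ ≈ 0.096 ft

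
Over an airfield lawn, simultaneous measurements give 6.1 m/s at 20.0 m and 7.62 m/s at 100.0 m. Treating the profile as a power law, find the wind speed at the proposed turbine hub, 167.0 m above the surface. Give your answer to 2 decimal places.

8.18 m/s

First find α: α = ln(V₂/V₁)/ln(z₂/z₁) = ln(7.62/6.1)/ln(100.0/20.0) = 0.22249/1.60944 = 0.1382
Extrapolate from 100.0 m to 167.0 m: V₃ = 7.62 × (167.0/100.0)^0.1382 = 7.62 × 1.0735 = 8.1798 m/s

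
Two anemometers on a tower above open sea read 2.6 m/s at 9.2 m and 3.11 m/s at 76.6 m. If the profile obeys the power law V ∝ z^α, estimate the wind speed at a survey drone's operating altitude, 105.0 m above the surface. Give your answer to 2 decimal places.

3.19 m/s

First find α: α = ln(V₂/V₁)/ln(z₂/z₁) = ln(3.11/2.6)/ln(76.6/9.2) = 0.17911/2.11939 = 0.0845
Extrapolate from 76.6 m to 105.0 m: V₃ = 3.11 × (105.0/76.6)^0.0845 = 3.11 × 1.0270 = 3.1940 m/s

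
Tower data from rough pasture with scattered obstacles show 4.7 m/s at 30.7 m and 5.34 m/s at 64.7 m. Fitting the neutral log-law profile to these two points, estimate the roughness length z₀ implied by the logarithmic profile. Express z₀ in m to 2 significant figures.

z₀ ≈ 0.13 m

Log law: V(z) ∝ ln(z/z₀). With r = V₁/V₂ = 4.7/5.34 = 0.88015,
r · ln(z₂/z₀) = ln(z₁/z₀) ⇒ ln z₀ = (ln z₁ − r·ln z₂)/(1 − r)
ln z₀ = (3.42426 − 0.88015×4.16976) / 0.11985 = -2.0505
z₀ = exp(-2.0505) = 0.1287 m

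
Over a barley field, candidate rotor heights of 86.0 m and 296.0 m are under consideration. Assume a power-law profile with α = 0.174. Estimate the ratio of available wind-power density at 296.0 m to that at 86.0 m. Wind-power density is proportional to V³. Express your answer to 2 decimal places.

Speed ratio: V_B/V_A = (z_B/z_A)^α = (296.0/86.0)^0.174 = (3.4419)^0.174 = 1.23994
Power-density ratio: P_B/P_A = (V_B/V_A)³ = (1.23994)³ = 1.90637

1.91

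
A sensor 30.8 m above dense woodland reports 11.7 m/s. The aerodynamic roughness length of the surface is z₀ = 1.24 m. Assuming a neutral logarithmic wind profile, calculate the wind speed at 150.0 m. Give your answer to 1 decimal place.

17.5 m/s

Log law: V(z) ∝ ln(z/z₀), so V₂/V₁ = ln(z₂/z₀) / ln(z₁/z₀).
ln(150.0/1.24) = 4.7955, ln(30.8/1.24) = 3.2124
V₂ = 11.7 × 4.7955/3.2124 = 11.7 × 1.4928 = 17.4659 m/s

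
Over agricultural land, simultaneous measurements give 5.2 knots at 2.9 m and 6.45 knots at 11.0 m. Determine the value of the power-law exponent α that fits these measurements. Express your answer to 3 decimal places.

α ≈ 0.162

Power law: V₂/V₁ = (z₂/z₁)^α ⇒ α = ln(V₂/V₁) / ln(z₂/z₁)
α = ln(6.45/5.2) / ln(11.0/2.9) = ln(1.2404) / ln(3.7931)
  = 0.21542 / 1.33318 = 0.16158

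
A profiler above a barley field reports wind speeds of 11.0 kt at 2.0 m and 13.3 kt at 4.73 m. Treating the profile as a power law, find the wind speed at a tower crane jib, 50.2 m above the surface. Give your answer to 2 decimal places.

22.39 kt

First find α: α = ln(V₂/V₁)/ln(z₂/z₁) = ln(13.3/11.0)/ln(4.73/2.0) = 0.18987/0.86078 = 0.2206
Extrapolate from 4.73 m to 50.2 m: V₃ = 13.3 × (50.2/4.73)^0.2206 = 13.3 × 1.6838 = 22.3939 kt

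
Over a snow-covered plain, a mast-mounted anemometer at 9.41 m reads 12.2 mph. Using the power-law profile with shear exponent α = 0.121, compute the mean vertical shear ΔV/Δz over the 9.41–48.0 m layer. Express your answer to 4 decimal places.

Power law: V₂ = V₁ · (z₂/z₁)^α = 12.2 × (5.1010)^0.121 = 14.8589 mph
ΔV/Δz = (14.8589 − 12.2)/(48.0 − 9.41) = 2.6589/38.5900 = 0.06890 mph/m

0.0689 mph/m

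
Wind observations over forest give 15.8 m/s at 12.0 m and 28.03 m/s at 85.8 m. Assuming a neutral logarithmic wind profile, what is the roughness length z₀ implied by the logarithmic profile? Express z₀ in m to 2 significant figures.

Log law: V(z) ∝ ln(z/z₀). With r = V₁/V₂ = 15.8/28.03 = 0.56368,
r · ln(z₂/z₀) = ln(z₁/z₀) ⇒ ln z₀ = (ln z₁ − r·ln z₂)/(1 − r)
ln z₀ = (2.48491 − 0.56368×4.45202) / 0.43632 = -0.0564
z₀ = exp(-0.0564) = 0.9451 m

z₀ ≈ 0.95 m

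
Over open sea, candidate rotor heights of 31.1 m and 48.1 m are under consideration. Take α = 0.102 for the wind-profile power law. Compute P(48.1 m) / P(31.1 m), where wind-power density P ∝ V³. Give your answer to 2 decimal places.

Speed ratio: V_B/V_A = (z_B/z_A)^α = (48.1/31.1)^0.102 = (1.5466)^0.102 = 1.04548
Power-density ratio: P_B/P_A = (V_B/V_A)³ = (1.04548)³ = 1.14275

1.14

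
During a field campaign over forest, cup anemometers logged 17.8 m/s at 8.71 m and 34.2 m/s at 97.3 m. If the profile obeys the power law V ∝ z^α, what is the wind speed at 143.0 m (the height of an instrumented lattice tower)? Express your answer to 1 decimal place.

38.0 m/s

First find α: α = ln(V₂/V₁)/ln(z₂/z₁) = ln(34.2/17.8)/ln(97.3/8.71) = 0.65303/2.41333 = 0.2706
Extrapolate from 97.3 m to 143.0 m: V₃ = 34.2 × (143.0/97.3)^0.2706 = 34.2 × 1.1098 = 37.9556 m/s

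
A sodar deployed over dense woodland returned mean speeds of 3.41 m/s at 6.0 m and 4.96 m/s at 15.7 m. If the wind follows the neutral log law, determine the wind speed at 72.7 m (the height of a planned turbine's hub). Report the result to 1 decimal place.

7.4 m/s

Log law: V ∝ ln(z/z₀). From the pair, with r = V₁/V₂ = 0.68750,
ln z₀ = (ln z₁ − r·ln z₂)/(1 − r) = (1.7918 − 0.68750×2.7537)/0.31250 = -0.3244 → z₀ = 0.7229 m
V₃ = V₁ · ln(z₃/z₀)/ln(z₁/z₀) = 3.41 × 4.6108/2.1162 = 7.4297 m/s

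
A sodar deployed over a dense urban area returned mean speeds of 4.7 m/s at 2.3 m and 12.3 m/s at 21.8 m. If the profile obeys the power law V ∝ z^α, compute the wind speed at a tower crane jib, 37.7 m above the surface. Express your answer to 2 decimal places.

First find α: α = ln(V₂/V₁)/ln(z₂/z₁) = ln(12.3/4.7)/ln(21.8/2.3) = 0.96204/2.24900 = 0.4278
Extrapolate from 21.8 m to 37.7 m: V₃ = 12.3 × (37.7/21.8)^0.4278 = 12.3 × 1.2640 = 15.5476 m/s

15.55 m/s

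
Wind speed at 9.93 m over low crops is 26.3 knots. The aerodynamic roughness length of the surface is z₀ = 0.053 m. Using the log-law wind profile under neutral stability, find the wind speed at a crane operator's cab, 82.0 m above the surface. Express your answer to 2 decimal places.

36.91 knots

Log law: V(z) ∝ ln(z/z₀), so V₂/V₁ = ln(z₂/z₀) / ln(z₁/z₀).
ln(82.0/0.053) = 7.3442, ln(9.93/0.053) = 5.2330
V₂ = 26.3 × 7.3442/5.2330 = 26.3 × 1.4034 = 36.9102 knots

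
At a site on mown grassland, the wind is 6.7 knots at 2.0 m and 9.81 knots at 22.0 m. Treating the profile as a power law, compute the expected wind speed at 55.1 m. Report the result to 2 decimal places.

First find α: α = ln(V₂/V₁)/ln(z₂/z₁) = ln(9.81/6.7)/ln(22.0/2.0) = 0.38129/2.39790 = 0.1590
Extrapolate from 22.0 m to 55.1 m: V₃ = 9.81 × (55.1/22.0)^0.1590 = 9.81 × 1.1572 = 11.3520 knots

11.35 knots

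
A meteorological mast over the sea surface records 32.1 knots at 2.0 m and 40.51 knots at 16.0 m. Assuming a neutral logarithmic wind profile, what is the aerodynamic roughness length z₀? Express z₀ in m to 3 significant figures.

Log law: V(z) ∝ ln(z/z₀). With r = V₁/V₂ = 32.1/40.51 = 0.79240,
r · ln(z₂/z₀) = ln(z₁/z₀) ⇒ ln z₀ = (ln z₁ − r·ln z₂)/(1 − r)
ln z₀ = (0.69315 − 0.79240×2.77259) / 0.20760 = -7.2438
z₀ = exp(-7.2438) = 0.0007146 m

z₀ ≈ 0.000715 m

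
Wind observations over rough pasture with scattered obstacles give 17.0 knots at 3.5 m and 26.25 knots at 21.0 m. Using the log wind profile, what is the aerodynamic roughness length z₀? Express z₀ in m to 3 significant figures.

Log law: V(z) ∝ ln(z/z₀). With r = V₁/V₂ = 17.0/26.25 = 0.64762,
r · ln(z₂/z₀) = ln(z₁/z₀) ⇒ ln z₀ = (ln z₁ − r·ln z₂)/(1 − r)
ln z₀ = (1.25276 − 0.64762×3.04452) / 0.35238 = -2.0402
z₀ = exp(-2.0402) = 0.1300 m

z₀ ≈ 0.130 m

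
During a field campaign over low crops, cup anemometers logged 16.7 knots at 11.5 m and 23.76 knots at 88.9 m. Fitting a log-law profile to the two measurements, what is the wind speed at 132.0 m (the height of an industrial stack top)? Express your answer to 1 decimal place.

25.1 knots

Log law: V ∝ ln(z/z₀). From the pair, with r = V₁/V₂ = 0.70286,
ln z₀ = (ln z₁ − r·ln z₂)/(1 − r) = (2.4423 − 0.70286×4.4875)/0.29714 = -2.3954 → z₀ = 0.09114 m
V₃ = V₁ · ln(z₃/z₀)/ln(z₁/z₀) = 16.7 × 7.2782/4.8377 = 25.1246 knots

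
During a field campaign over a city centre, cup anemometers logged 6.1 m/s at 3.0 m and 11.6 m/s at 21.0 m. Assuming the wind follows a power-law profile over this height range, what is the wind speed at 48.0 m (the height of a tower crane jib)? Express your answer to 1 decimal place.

First find α: α = ln(V₂/V₁)/ln(z₂/z₁) = ln(11.6/6.1)/ln(21.0/3.0) = 0.64272/1.94591 = 0.3303
Extrapolate from 21.0 m to 48.0 m: V₃ = 11.6 × (48.0/21.0)^0.3303 = 11.6 × 1.3140 = 15.2419 m/s

15.2 m/s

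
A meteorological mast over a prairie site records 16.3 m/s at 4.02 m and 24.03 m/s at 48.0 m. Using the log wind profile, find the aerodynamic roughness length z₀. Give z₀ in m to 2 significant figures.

z₀ ≈ 0.022 m

Log law: V(z) ∝ ln(z/z₀). With r = V₁/V₂ = 16.3/24.03 = 0.67832,
r · ln(z₂/z₀) = ln(z₁/z₀) ⇒ ln z₀ = (ln z₁ − r·ln z₂)/(1 − r)
ln z₀ = (1.39128 − 0.67832×3.87120) / 0.32168 = -3.8380
z₀ = exp(-3.8380) = 0.02154 m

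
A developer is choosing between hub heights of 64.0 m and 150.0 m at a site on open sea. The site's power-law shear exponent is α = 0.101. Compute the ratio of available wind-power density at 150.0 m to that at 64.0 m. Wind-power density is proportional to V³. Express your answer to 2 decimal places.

Speed ratio: V_B/V_A = (z_B/z_A)^α = (150.0/64.0)^0.101 = (2.3438)^0.101 = 1.08984
Power-density ratio: P_B/P_A = (V_B/V_A)³ = (1.08984)³ = 1.29444

1.29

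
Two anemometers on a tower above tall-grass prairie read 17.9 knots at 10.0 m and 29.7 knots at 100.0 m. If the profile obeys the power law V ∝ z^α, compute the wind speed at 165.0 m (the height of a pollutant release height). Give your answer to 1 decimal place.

33.2 knots

First find α: α = ln(V₂/V₁)/ln(z₂/z₁) = ln(29.7/17.9)/ln(100.0/10.0) = 0.50635/2.30259 = 0.2199
Extrapolate from 100.0 m to 165.0 m: V₃ = 29.7 × (165.0/100.0)^0.2199 = 29.7 × 1.1164 = 33.1575 knots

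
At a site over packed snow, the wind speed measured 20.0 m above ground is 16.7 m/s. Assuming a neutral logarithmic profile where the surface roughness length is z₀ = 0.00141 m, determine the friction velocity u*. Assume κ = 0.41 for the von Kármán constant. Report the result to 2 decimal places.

Log law: V(z) = (u*/κ) · ln(z/z₀) ⇒ u* = κ · V / ln(z/z₀)
u* = 0.41 × 16.7 / ln(20.0/0.00141) = 0.41 × 16.7 / 9.5599
   = 6.8470 / 9.5599 = 0.7162 m/s

u* ≈ 0.72 m/s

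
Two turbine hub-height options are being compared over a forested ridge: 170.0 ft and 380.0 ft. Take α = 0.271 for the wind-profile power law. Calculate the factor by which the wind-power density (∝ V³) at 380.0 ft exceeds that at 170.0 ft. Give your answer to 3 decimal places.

1.923

Speed ratio: V_B/V_A = (z_B/z_A)^α = (380.0/170.0)^0.271 = (2.2353)^0.271 = 1.24357
Power-density ratio: P_B/P_A = (V_B/V_A)³ = (1.24357)³ = 1.92313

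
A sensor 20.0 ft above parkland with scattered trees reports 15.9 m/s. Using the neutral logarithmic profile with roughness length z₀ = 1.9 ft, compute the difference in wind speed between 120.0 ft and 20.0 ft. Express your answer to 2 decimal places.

12.10 m/s

Log law: V₂ = V₁ · ln(z₂/z₀)/ln(z₁/z₀) = 15.9 × 4.1456/2.3539 = 28.0030 m/s
ΔV = 28.0030 − 15.9 = 12.1030 m/s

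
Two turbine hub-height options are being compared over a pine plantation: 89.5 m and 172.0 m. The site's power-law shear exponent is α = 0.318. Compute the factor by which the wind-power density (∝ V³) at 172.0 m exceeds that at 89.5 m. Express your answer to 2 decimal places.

1.86

Speed ratio: V_B/V_A = (z_B/z_A)^α = (172.0/89.5)^0.318 = (1.9218)^0.318 = 1.23089
Power-density ratio: P_B/P_A = (V_B/V_A)³ = (1.23089)³ = 1.86490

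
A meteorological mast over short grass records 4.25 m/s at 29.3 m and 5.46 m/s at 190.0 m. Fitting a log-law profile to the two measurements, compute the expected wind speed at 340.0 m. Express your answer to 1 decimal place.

5.8 m/s

Log law: V ∝ ln(z/z₀). From the pair, with r = V₁/V₂ = 0.77839,
ln z₀ = (ln z₁ − r·ln z₂)/(1 − r) = (3.3776 − 0.77839×5.2470)/0.22161 = -3.1886 → z₀ = 0.04123 m
V₃ = V₁ · ln(z₃/z₀)/ln(z₁/z₀) = 4.25 × 9.0176/6.5662 = 5.8367 m/s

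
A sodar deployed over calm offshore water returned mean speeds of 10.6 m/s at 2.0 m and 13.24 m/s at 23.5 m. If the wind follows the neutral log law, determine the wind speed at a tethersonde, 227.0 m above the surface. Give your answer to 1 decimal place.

15.7 m/s

Log law: V ∝ ln(z/z₀). From the pair, with r = V₁/V₂ = 0.80060,
ln z₀ = (ln z₁ − r·ln z₂)/(1 − r) = (0.6931 − 0.80060×3.1570)/0.19940 = -9.1996 → z₀ = 0.0001011 m
V₃ = V₁ · ln(z₃/z₀)/ln(z₁/z₀) = 10.6 × 14.6245/9.8927 = 15.6701 m/s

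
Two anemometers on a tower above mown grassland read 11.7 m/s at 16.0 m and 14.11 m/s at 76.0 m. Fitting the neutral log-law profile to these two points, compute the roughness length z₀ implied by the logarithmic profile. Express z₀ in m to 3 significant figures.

Log law: V(z) ∝ ln(z/z₀). With r = V₁/V₂ = 11.7/14.11 = 0.82920,
r · ln(z₂/z₀) = ln(z₁/z₀) ⇒ ln z₀ = (ln z₁ − r·ln z₂)/(1 − r)
ln z₀ = (2.77259 − 0.82920×4.33073) / 0.17080 = -4.7918
z₀ = exp(-4.7918) = 0.008297 m

z₀ ≈ 0.00830 m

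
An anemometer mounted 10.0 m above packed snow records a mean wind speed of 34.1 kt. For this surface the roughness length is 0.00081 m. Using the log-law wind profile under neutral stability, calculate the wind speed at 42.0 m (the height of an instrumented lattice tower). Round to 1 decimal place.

39.3 kt

Log law: V(z) ∝ ln(z/z₀), so V₂/V₁ = ln(z₂/z₀) / ln(z₁/z₀).
ln(42.0/0.00081) = 10.8561, ln(10.0/0.00081) = 9.4211
V₂ = 34.1 × 10.8561/9.4211 = 34.1 × 1.1523 = 39.2944 kt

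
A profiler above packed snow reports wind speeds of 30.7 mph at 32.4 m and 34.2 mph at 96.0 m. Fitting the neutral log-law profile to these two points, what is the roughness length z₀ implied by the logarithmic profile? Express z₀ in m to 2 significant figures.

Log law: V(z) ∝ ln(z/z₀). With r = V₁/V₂ = 30.7/34.2 = 0.89766,
r · ln(z₂/z₀) = ln(z₁/z₀) ⇒ ln z₀ = (ln z₁ − r·ln z₂)/(1 − r)
ln z₀ = (3.47816 − 0.89766×4.56435) / 0.10234 = -6.0493
z₀ = exp(-6.0493) = 0.002360 m

z₀ ≈ 0.0024 m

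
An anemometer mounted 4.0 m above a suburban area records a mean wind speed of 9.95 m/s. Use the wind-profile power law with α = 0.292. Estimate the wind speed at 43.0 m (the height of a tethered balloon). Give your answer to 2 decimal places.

Power-law profile: V₂ = V₁ · (z₂/z₁)^α
V₂ = 9.95 × (43.0/4.0)^0.292 = 9.95 × (10.7500)^0.292
    = 9.95 × 2.0007 = 19.9065 m/s

19.91 m/s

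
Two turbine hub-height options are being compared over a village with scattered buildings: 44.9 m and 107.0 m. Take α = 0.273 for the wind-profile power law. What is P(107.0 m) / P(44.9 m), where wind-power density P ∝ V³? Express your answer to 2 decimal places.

2.04

Speed ratio: V_B/V_A = (z_B/z_A)^α = (107.0/44.9)^0.273 = (2.3831)^0.273 = 1.26753
Power-density ratio: P_B/P_A = (V_B/V_A)³ = (1.26753)³ = 2.03646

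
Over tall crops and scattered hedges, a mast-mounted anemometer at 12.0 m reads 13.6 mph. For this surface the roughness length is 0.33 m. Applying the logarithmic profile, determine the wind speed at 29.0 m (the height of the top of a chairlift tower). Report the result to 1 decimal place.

Log law: V(z) ∝ ln(z/z₀), so V₂/V₁ = ln(z₂/z₀) / ln(z₁/z₀).
ln(29.0/0.33) = 4.4760, ln(12.0/0.33) = 3.5936
V₂ = 13.6 × 4.4760/3.5936 = 13.6 × 1.2455 = 16.9394 mph

16.9 mph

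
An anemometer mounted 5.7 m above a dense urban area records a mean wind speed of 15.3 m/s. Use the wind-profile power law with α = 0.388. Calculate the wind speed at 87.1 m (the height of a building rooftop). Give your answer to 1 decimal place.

44.1 m/s

Power-law profile: V₂ = V₁ · (z₂/z₁)^α
V₂ = 15.3 × (87.1/5.7)^0.388 = 15.3 × (15.2807)^0.388
    = 15.3 × 2.8804 = 44.0696 m/s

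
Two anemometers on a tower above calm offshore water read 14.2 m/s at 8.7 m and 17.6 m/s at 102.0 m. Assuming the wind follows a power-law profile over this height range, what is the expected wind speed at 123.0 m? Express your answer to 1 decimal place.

17.9 m/s

First find α: α = ln(V₂/V₁)/ln(z₂/z₁) = ln(17.6/14.2)/ln(102.0/8.7) = 0.21466/2.46165 = 0.0872
Extrapolate from 102.0 m to 123.0 m: V₃ = 17.6 × (123.0/102.0)^0.0872 = 17.6 × 1.0165 = 17.8897 m/s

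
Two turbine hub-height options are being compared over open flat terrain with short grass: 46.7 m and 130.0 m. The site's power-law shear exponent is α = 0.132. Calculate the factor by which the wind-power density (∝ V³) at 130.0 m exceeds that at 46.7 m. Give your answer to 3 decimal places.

1.500

Speed ratio: V_B/V_A = (z_B/z_A)^α = (130.0/46.7)^0.132 = (2.7837)^0.132 = 1.14470
Power-density ratio: P_B/P_A = (V_B/V_A)³ = (1.14470)³ = 1.49993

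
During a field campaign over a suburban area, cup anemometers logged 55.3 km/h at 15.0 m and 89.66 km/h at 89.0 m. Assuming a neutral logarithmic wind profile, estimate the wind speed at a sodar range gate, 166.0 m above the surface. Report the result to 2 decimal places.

Log law: V ∝ ln(z/z₀). From the pair, with r = V₁/V₂ = 0.61677,
ln z₀ = (ln z₁ − r·ln z₂)/(1 − r) = (2.7081 − 0.61677×4.4886)/0.38323 = -0.1577 → z₀ = 0.8541 m
V₃ = V₁ · ln(z₃/z₀)/ln(z₁/z₀) = 55.3 × 5.2697/2.8657 = 101.6888 km/h

101.69 km/h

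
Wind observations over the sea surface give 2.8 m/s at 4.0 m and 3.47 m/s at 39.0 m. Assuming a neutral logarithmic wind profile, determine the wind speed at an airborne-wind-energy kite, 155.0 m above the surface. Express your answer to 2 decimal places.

3.88 m/s

Log law: V ∝ ln(z/z₀). From the pair, with r = V₁/V₂ = 0.80692,
ln z₀ = (ln z₁ − r·ln z₂)/(1 − r) = (1.3863 − 0.80692×3.6636)/0.19308 = -8.1306 → z₀ = 0.0002944 m
V₃ = V₁ · ln(z₃/z₀)/ln(z₁/z₀) = 2.8 × 13.1741/9.5169 = 3.8760 m/s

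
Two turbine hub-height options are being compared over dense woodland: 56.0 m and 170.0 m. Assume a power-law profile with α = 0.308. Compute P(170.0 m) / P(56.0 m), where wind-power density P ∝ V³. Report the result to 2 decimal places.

Speed ratio: V_B/V_A = (z_B/z_A)^α = (170.0/56.0)^0.308 = (3.0357)^0.308 = 1.40779
Power-density ratio: P_B/P_A = (V_B/V_A)³ = (1.40779)³ = 2.79003

2.79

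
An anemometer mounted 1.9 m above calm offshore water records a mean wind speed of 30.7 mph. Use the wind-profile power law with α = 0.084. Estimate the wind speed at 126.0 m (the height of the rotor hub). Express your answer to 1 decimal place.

43.7 mph

Power-law profile: V₂ = V₁ · (z₂/z₁)^α
V₂ = 30.7 × (126.0/1.9)^0.084 = 30.7 × (66.3158)^0.084
    = 30.7 × 1.4224 = 43.6671 mph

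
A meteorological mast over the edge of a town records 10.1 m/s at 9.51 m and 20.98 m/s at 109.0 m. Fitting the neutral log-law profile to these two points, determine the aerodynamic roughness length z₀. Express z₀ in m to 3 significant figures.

Log law: V(z) ∝ ln(z/z₀). With r = V₁/V₂ = 10.1/20.98 = 0.48141,
r · ln(z₂/z₀) = ln(z₁/z₀) ⇒ ln z₀ = (ln z₁ − r·ln z₂)/(1 − r)
ln z₀ = (2.25234 − 0.48141×4.69135) / 0.51859 = -0.0118
z₀ = exp(-0.0118) = 0.9883 m

z₀ ≈ 0.988 m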